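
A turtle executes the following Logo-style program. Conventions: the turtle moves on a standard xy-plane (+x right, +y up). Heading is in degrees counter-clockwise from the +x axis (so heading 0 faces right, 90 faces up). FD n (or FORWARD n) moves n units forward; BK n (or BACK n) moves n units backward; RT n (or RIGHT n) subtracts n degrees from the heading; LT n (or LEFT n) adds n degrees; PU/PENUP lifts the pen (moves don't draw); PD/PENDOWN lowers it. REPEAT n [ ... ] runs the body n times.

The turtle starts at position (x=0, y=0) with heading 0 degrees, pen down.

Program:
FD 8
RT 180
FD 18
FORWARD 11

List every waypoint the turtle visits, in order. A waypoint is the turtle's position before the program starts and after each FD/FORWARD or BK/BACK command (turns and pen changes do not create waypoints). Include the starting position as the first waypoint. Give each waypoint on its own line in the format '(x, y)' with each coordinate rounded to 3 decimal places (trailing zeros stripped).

Executing turtle program step by step:
Start: pos=(0,0), heading=0, pen down
FD 8: (0,0) -> (8,0) [heading=0, draw]
RT 180: heading 0 -> 180
FD 18: (8,0) -> (-10,0) [heading=180, draw]
FD 11: (-10,0) -> (-21,0) [heading=180, draw]
Final: pos=(-21,0), heading=180, 3 segment(s) drawn
Waypoints (4 total):
(0, 0)
(8, 0)
(-10, 0)
(-21, 0)

Answer: (0, 0)
(8, 0)
(-10, 0)
(-21, 0)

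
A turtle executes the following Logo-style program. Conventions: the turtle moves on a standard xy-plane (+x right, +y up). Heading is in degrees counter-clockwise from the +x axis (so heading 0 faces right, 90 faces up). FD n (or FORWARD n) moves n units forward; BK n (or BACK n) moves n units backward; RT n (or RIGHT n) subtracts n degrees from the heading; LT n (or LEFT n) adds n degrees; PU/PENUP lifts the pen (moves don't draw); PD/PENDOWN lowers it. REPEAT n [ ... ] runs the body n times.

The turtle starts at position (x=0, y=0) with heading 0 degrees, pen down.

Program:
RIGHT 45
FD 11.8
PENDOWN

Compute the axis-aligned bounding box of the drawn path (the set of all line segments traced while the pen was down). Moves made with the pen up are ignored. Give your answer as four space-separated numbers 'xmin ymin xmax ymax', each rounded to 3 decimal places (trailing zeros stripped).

Executing turtle program step by step:
Start: pos=(0,0), heading=0, pen down
RT 45: heading 0 -> 315
FD 11.8: (0,0) -> (8.344,-8.344) [heading=315, draw]
PD: pen down
Final: pos=(8.344,-8.344), heading=315, 1 segment(s) drawn

Segment endpoints: x in {0, 8.344}, y in {-8.344, 0}
xmin=0, ymin=-8.344, xmax=8.344, ymax=0

Answer: 0 -8.344 8.344 0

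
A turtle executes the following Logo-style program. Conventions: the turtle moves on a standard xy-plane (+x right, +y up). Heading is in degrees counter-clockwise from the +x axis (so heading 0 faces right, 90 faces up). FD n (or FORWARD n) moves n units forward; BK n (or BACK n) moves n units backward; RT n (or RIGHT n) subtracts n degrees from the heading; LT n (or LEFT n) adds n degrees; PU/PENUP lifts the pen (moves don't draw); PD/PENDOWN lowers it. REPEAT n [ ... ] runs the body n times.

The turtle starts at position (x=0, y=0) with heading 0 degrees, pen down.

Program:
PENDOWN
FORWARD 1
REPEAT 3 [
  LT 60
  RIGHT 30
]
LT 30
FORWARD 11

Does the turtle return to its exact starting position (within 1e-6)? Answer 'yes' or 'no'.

Executing turtle program step by step:
Start: pos=(0,0), heading=0, pen down
PD: pen down
FD 1: (0,0) -> (1,0) [heading=0, draw]
REPEAT 3 [
  -- iteration 1/3 --
  LT 60: heading 0 -> 60
  RT 30: heading 60 -> 30
  -- iteration 2/3 --
  LT 60: heading 30 -> 90
  RT 30: heading 90 -> 60
  -- iteration 3/3 --
  LT 60: heading 60 -> 120
  RT 30: heading 120 -> 90
]
LT 30: heading 90 -> 120
FD 11: (1,0) -> (-4.5,9.526) [heading=120, draw]
Final: pos=(-4.5,9.526), heading=120, 2 segment(s) drawn

Start position: (0, 0)
Final position: (-4.5, 9.526)
Distance = 10.536; >= 1e-6 -> NOT closed

Answer: no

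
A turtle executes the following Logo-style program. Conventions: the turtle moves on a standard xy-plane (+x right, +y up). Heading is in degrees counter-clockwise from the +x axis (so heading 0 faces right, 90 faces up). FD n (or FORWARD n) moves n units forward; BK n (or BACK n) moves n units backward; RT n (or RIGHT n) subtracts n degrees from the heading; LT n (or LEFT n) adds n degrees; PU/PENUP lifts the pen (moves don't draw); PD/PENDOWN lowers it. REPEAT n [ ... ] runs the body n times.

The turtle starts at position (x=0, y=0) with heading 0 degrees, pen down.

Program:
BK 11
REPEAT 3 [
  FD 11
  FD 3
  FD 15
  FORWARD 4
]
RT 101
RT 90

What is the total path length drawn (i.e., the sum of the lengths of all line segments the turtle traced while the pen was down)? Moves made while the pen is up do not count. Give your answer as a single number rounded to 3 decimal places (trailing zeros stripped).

Answer: 110

Derivation:
Executing turtle program step by step:
Start: pos=(0,0), heading=0, pen down
BK 11: (0,0) -> (-11,0) [heading=0, draw]
REPEAT 3 [
  -- iteration 1/3 --
  FD 11: (-11,0) -> (0,0) [heading=0, draw]
  FD 3: (0,0) -> (3,0) [heading=0, draw]
  FD 15: (3,0) -> (18,0) [heading=0, draw]
  FD 4: (18,0) -> (22,0) [heading=0, draw]
  -- iteration 2/3 --
  FD 11: (22,0) -> (33,0) [heading=0, draw]
  FD 3: (33,0) -> (36,0) [heading=0, draw]
  FD 15: (36,0) -> (51,0) [heading=0, draw]
  FD 4: (51,0) -> (55,0) [heading=0, draw]
  -- iteration 3/3 --
  FD 11: (55,0) -> (66,0) [heading=0, draw]
  FD 3: (66,0) -> (69,0) [heading=0, draw]
  FD 15: (69,0) -> (84,0) [heading=0, draw]
  FD 4: (84,0) -> (88,0) [heading=0, draw]
]
RT 101: heading 0 -> 259
RT 90: heading 259 -> 169
Final: pos=(88,0), heading=169, 13 segment(s) drawn

Segment lengths:
  seg 1: (0,0) -> (-11,0), length = 11
  seg 2: (-11,0) -> (0,0), length = 11
  seg 3: (0,0) -> (3,0), length = 3
  seg 4: (3,0) -> (18,0), length = 15
  seg 5: (18,0) -> (22,0), length = 4
  seg 6: (22,0) -> (33,0), length = 11
  seg 7: (33,0) -> (36,0), length = 3
  seg 8: (36,0) -> (51,0), length = 15
  seg 9: (51,0) -> (55,0), length = 4
  seg 10: (55,0) -> (66,0), length = 11
  seg 11: (66,0) -> (69,0), length = 3
  seg 12: (69,0) -> (84,0), length = 15
  seg 13: (84,0) -> (88,0), length = 4
Total = 110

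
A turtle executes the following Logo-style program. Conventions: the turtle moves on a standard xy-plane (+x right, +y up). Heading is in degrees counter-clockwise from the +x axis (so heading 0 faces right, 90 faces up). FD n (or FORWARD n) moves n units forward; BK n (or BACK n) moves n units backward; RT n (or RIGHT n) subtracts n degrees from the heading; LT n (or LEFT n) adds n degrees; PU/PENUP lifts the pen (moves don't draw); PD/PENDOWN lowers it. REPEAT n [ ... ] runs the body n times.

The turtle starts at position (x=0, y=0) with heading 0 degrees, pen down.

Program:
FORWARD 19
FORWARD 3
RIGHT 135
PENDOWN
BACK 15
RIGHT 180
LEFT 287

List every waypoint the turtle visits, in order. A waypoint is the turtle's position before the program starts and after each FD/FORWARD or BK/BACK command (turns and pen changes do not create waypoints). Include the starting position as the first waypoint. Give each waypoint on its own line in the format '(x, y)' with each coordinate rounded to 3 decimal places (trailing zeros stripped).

Executing turtle program step by step:
Start: pos=(0,0), heading=0, pen down
FD 19: (0,0) -> (19,0) [heading=0, draw]
FD 3: (19,0) -> (22,0) [heading=0, draw]
RT 135: heading 0 -> 225
PD: pen down
BK 15: (22,0) -> (32.607,10.607) [heading=225, draw]
RT 180: heading 225 -> 45
LT 287: heading 45 -> 332
Final: pos=(32.607,10.607), heading=332, 3 segment(s) drawn
Waypoints (4 total):
(0, 0)
(19, 0)
(22, 0)
(32.607, 10.607)

Answer: (0, 0)
(19, 0)
(22, 0)
(32.607, 10.607)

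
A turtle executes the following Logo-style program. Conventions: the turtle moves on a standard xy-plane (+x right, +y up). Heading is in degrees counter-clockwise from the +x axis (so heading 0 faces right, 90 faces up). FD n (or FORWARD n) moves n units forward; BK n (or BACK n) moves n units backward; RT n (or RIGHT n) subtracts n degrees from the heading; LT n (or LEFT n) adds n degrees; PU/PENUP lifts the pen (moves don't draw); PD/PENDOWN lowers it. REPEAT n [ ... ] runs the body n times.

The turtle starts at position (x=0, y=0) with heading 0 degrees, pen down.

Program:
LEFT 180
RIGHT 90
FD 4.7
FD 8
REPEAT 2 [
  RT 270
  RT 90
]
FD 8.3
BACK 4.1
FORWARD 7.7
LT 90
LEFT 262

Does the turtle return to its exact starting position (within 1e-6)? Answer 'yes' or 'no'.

Answer: no

Derivation:
Executing turtle program step by step:
Start: pos=(0,0), heading=0, pen down
LT 180: heading 0 -> 180
RT 90: heading 180 -> 90
FD 4.7: (0,0) -> (0,4.7) [heading=90, draw]
FD 8: (0,4.7) -> (0,12.7) [heading=90, draw]
REPEAT 2 [
  -- iteration 1/2 --
  RT 270: heading 90 -> 180
  RT 90: heading 180 -> 90
  -- iteration 2/2 --
  RT 270: heading 90 -> 180
  RT 90: heading 180 -> 90
]
FD 8.3: (0,12.7) -> (0,21) [heading=90, draw]
BK 4.1: (0,21) -> (0,16.9) [heading=90, draw]
FD 7.7: (0,16.9) -> (0,24.6) [heading=90, draw]
LT 90: heading 90 -> 180
LT 262: heading 180 -> 82
Final: pos=(0,24.6), heading=82, 5 segment(s) drawn

Start position: (0, 0)
Final position: (0, 24.6)
Distance = 24.6; >= 1e-6 -> NOT closed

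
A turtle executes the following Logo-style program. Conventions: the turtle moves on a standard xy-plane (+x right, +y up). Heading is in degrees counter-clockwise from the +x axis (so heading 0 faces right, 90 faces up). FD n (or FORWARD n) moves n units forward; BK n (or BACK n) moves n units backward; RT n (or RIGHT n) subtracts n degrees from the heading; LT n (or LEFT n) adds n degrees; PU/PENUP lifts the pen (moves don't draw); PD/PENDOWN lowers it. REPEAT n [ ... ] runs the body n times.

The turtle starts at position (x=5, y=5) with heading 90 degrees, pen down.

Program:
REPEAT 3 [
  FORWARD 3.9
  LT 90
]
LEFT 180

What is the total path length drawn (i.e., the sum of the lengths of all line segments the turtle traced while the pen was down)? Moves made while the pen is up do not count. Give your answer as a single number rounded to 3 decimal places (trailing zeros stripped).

Answer: 11.7

Derivation:
Executing turtle program step by step:
Start: pos=(5,5), heading=90, pen down
REPEAT 3 [
  -- iteration 1/3 --
  FD 3.9: (5,5) -> (5,8.9) [heading=90, draw]
  LT 90: heading 90 -> 180
  -- iteration 2/3 --
  FD 3.9: (5,8.9) -> (1.1,8.9) [heading=180, draw]
  LT 90: heading 180 -> 270
  -- iteration 3/3 --
  FD 3.9: (1.1,8.9) -> (1.1,5) [heading=270, draw]
  LT 90: heading 270 -> 0
]
LT 180: heading 0 -> 180
Final: pos=(1.1,5), heading=180, 3 segment(s) drawn

Segment lengths:
  seg 1: (5,5) -> (5,8.9), length = 3.9
  seg 2: (5,8.9) -> (1.1,8.9), length = 3.9
  seg 3: (1.1,8.9) -> (1.1,5), length = 3.9
Total = 11.7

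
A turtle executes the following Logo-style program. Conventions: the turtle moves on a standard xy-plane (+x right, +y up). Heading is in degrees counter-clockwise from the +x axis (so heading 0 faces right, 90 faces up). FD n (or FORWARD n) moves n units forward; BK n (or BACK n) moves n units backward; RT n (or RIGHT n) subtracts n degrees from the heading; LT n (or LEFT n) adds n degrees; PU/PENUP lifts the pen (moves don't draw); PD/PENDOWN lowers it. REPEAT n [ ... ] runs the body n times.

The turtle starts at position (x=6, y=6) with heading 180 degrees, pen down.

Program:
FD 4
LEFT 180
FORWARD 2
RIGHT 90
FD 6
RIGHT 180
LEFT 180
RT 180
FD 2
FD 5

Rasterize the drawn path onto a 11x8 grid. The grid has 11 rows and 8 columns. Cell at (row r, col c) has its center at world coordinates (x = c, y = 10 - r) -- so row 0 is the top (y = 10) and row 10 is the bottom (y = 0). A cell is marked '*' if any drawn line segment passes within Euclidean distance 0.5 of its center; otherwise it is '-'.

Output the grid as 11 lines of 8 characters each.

Answer: --------
--------
--------
----*---
--*****-
----*---
----*---
----*---
----*---
----*---
----*---

Derivation:
Segment 0: (6,6) -> (2,6)
Segment 1: (2,6) -> (4,6)
Segment 2: (4,6) -> (4,0)
Segment 3: (4,0) -> (4,2)
Segment 4: (4,2) -> (4,7)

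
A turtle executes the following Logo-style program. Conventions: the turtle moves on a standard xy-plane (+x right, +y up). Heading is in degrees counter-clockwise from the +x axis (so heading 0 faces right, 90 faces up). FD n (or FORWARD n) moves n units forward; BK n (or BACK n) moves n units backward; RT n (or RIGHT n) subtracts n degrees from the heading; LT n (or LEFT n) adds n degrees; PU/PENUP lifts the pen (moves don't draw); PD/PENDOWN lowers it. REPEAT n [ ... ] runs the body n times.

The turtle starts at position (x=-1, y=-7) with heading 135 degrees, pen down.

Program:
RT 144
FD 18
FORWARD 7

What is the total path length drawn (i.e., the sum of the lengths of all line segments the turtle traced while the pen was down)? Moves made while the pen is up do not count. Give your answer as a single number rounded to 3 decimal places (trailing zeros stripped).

Executing turtle program step by step:
Start: pos=(-1,-7), heading=135, pen down
RT 144: heading 135 -> 351
FD 18: (-1,-7) -> (16.778,-9.816) [heading=351, draw]
FD 7: (16.778,-9.816) -> (23.692,-10.911) [heading=351, draw]
Final: pos=(23.692,-10.911), heading=351, 2 segment(s) drawn

Segment lengths:
  seg 1: (-1,-7) -> (16.778,-9.816), length = 18
  seg 2: (16.778,-9.816) -> (23.692,-10.911), length = 7
Total = 25

Answer: 25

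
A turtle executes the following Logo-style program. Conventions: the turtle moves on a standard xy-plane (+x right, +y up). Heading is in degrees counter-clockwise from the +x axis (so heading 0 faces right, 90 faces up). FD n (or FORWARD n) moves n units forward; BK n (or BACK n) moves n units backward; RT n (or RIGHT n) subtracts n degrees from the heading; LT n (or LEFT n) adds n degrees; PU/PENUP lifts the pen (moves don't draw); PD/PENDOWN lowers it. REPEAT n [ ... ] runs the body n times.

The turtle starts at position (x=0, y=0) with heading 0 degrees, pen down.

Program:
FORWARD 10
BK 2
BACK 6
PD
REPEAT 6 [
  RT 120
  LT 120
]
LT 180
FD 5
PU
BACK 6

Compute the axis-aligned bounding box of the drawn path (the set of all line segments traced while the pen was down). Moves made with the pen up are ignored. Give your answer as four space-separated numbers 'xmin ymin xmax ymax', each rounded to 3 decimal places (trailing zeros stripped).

Executing turtle program step by step:
Start: pos=(0,0), heading=0, pen down
FD 10: (0,0) -> (10,0) [heading=0, draw]
BK 2: (10,0) -> (8,0) [heading=0, draw]
BK 6: (8,0) -> (2,0) [heading=0, draw]
PD: pen down
REPEAT 6 [
  -- iteration 1/6 --
  RT 120: heading 0 -> 240
  LT 120: heading 240 -> 0
  -- iteration 2/6 --
  RT 120: heading 0 -> 240
  LT 120: heading 240 -> 0
  -- iteration 3/6 --
  RT 120: heading 0 -> 240
  LT 120: heading 240 -> 0
  -- iteration 4/6 --
  RT 120: heading 0 -> 240
  LT 120: heading 240 -> 0
  -- iteration 5/6 --
  RT 120: heading 0 -> 240
  LT 120: heading 240 -> 0
  -- iteration 6/6 --
  RT 120: heading 0 -> 240
  LT 120: heading 240 -> 0
]
LT 180: heading 0 -> 180
FD 5: (2,0) -> (-3,0) [heading=180, draw]
PU: pen up
BK 6: (-3,0) -> (3,0) [heading=180, move]
Final: pos=(3,0), heading=180, 4 segment(s) drawn

Segment endpoints: x in {-3, 0, 2, 8, 10}, y in {0, 0}
xmin=-3, ymin=0, xmax=10, ymax=0

Answer: -3 0 10 0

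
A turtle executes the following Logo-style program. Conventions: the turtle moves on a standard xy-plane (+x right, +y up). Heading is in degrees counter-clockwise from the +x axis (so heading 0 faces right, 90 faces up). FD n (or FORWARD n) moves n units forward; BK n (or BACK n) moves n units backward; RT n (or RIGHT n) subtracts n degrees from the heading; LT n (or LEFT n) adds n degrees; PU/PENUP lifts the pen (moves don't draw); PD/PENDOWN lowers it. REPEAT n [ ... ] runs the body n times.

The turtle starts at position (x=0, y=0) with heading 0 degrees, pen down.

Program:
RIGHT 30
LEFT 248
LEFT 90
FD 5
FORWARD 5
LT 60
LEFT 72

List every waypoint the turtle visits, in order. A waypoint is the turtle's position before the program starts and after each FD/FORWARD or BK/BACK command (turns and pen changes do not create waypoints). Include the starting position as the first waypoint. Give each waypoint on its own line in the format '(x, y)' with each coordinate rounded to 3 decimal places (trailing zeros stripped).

Answer: (0, 0)
(3.078, -3.94)
(6.157, -7.88)

Derivation:
Executing turtle program step by step:
Start: pos=(0,0), heading=0, pen down
RT 30: heading 0 -> 330
LT 248: heading 330 -> 218
LT 90: heading 218 -> 308
FD 5: (0,0) -> (3.078,-3.94) [heading=308, draw]
FD 5: (3.078,-3.94) -> (6.157,-7.88) [heading=308, draw]
LT 60: heading 308 -> 8
LT 72: heading 8 -> 80
Final: pos=(6.157,-7.88), heading=80, 2 segment(s) drawn
Waypoints (3 total):
(0, 0)
(3.078, -3.94)
(6.157, -7.88)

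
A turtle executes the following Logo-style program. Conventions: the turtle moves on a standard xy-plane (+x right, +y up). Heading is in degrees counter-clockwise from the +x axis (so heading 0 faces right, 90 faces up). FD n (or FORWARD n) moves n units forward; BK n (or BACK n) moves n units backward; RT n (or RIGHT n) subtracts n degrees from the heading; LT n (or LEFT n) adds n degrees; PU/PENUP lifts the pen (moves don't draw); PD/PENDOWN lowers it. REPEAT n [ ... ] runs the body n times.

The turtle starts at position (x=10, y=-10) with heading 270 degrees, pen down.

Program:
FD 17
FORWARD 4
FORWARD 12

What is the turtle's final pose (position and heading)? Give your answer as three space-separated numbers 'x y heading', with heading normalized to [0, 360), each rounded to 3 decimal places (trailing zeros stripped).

Executing turtle program step by step:
Start: pos=(10,-10), heading=270, pen down
FD 17: (10,-10) -> (10,-27) [heading=270, draw]
FD 4: (10,-27) -> (10,-31) [heading=270, draw]
FD 12: (10,-31) -> (10,-43) [heading=270, draw]
Final: pos=(10,-43), heading=270, 3 segment(s) drawn

Answer: 10 -43 270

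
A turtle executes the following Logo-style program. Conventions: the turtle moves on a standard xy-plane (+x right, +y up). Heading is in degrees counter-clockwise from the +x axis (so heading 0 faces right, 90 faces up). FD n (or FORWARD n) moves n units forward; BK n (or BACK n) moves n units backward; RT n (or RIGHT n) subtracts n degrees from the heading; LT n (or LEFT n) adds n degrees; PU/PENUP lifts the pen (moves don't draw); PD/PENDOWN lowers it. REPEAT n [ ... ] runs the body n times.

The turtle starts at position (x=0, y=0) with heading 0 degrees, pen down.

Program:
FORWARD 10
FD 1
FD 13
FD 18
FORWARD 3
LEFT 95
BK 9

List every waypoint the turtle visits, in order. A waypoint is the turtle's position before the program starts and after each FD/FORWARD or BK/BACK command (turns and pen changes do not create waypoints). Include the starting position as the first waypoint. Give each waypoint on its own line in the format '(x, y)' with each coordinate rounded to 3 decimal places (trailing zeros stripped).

Answer: (0, 0)
(10, 0)
(11, 0)
(24, 0)
(42, 0)
(45, 0)
(45.784, -8.966)

Derivation:
Executing turtle program step by step:
Start: pos=(0,0), heading=0, pen down
FD 10: (0,0) -> (10,0) [heading=0, draw]
FD 1: (10,0) -> (11,0) [heading=0, draw]
FD 13: (11,0) -> (24,0) [heading=0, draw]
FD 18: (24,0) -> (42,0) [heading=0, draw]
FD 3: (42,0) -> (45,0) [heading=0, draw]
LT 95: heading 0 -> 95
BK 9: (45,0) -> (45.784,-8.966) [heading=95, draw]
Final: pos=(45.784,-8.966), heading=95, 6 segment(s) drawn
Waypoints (7 total):
(0, 0)
(10, 0)
(11, 0)
(24, 0)
(42, 0)
(45, 0)
(45.784, -8.966)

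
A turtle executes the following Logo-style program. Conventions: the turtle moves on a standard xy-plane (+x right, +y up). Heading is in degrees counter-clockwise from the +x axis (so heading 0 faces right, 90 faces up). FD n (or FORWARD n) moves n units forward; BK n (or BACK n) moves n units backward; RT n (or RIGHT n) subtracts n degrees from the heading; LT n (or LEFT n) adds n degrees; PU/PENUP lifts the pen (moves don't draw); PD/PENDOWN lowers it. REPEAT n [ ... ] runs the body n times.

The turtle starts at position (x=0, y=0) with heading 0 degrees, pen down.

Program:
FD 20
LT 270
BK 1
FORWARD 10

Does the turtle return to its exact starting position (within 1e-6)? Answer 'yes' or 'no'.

Answer: no

Derivation:
Executing turtle program step by step:
Start: pos=(0,0), heading=0, pen down
FD 20: (0,0) -> (20,0) [heading=0, draw]
LT 270: heading 0 -> 270
BK 1: (20,0) -> (20,1) [heading=270, draw]
FD 10: (20,1) -> (20,-9) [heading=270, draw]
Final: pos=(20,-9), heading=270, 3 segment(s) drawn

Start position: (0, 0)
Final position: (20, -9)
Distance = 21.932; >= 1e-6 -> NOT closed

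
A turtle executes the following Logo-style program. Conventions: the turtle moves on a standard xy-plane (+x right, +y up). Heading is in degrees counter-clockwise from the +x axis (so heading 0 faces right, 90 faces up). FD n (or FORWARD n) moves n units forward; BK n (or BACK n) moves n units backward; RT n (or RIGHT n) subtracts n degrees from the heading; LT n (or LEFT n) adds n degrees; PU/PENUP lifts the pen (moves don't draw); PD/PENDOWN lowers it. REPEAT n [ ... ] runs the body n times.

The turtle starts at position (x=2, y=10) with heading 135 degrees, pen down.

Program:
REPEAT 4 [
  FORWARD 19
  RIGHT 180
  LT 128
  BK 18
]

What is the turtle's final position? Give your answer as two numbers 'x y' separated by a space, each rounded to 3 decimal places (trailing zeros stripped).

Answer: -14.785 41.798

Derivation:
Executing turtle program step by step:
Start: pos=(2,10), heading=135, pen down
REPEAT 4 [
  -- iteration 1/4 --
  FD 19: (2,10) -> (-11.435,23.435) [heading=135, draw]
  RT 180: heading 135 -> 315
  LT 128: heading 315 -> 83
  BK 18: (-11.435,23.435) -> (-13.629,5.569) [heading=83, draw]
  -- iteration 2/4 --
  FD 19: (-13.629,5.569) -> (-11.313,24.428) [heading=83, draw]
  RT 180: heading 83 -> 263
  LT 128: heading 263 -> 31
  BK 18: (-11.313,24.428) -> (-26.742,15.157) [heading=31, draw]
  -- iteration 3/4 --
  FD 19: (-26.742,15.157) -> (-10.456,24.943) [heading=31, draw]
  RT 180: heading 31 -> 211
  LT 128: heading 211 -> 339
  BK 18: (-10.456,24.943) -> (-27.26,31.393) [heading=339, draw]
  -- iteration 4/4 --
  FD 19: (-27.26,31.393) -> (-9.522,24.584) [heading=339, draw]
  RT 180: heading 339 -> 159
  LT 128: heading 159 -> 287
  BK 18: (-9.522,24.584) -> (-14.785,41.798) [heading=287, draw]
]
Final: pos=(-14.785,41.798), heading=287, 8 segment(s) drawn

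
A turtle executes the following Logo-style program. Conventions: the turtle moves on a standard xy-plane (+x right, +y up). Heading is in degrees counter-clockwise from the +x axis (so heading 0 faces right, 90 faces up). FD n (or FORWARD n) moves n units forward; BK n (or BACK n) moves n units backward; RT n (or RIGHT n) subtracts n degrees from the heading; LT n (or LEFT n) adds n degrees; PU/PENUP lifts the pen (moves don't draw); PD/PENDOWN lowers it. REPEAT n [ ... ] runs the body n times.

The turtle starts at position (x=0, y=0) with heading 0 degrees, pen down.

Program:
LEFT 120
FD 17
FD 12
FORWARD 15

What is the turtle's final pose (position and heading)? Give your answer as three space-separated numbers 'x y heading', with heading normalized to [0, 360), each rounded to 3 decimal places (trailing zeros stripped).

Answer: -22 38.105 120

Derivation:
Executing turtle program step by step:
Start: pos=(0,0), heading=0, pen down
LT 120: heading 0 -> 120
FD 17: (0,0) -> (-8.5,14.722) [heading=120, draw]
FD 12: (-8.5,14.722) -> (-14.5,25.115) [heading=120, draw]
FD 15: (-14.5,25.115) -> (-22,38.105) [heading=120, draw]
Final: pos=(-22,38.105), heading=120, 3 segment(s) drawn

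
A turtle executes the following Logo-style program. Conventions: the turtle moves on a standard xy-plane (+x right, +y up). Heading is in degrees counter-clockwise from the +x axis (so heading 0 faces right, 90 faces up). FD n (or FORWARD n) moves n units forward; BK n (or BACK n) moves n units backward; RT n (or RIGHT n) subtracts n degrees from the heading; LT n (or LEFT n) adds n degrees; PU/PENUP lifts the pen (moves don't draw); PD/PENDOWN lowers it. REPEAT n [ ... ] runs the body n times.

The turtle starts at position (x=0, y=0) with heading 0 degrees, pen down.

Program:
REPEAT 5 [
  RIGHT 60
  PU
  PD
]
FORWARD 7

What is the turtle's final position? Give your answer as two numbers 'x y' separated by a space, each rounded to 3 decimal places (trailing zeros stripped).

Executing turtle program step by step:
Start: pos=(0,0), heading=0, pen down
REPEAT 5 [
  -- iteration 1/5 --
  RT 60: heading 0 -> 300
  PU: pen up
  PD: pen down
  -- iteration 2/5 --
  RT 60: heading 300 -> 240
  PU: pen up
  PD: pen down
  -- iteration 3/5 --
  RT 60: heading 240 -> 180
  PU: pen up
  PD: pen down
  -- iteration 4/5 --
  RT 60: heading 180 -> 120
  PU: pen up
  PD: pen down
  -- iteration 5/5 --
  RT 60: heading 120 -> 60
  PU: pen up
  PD: pen down
]
FD 7: (0,0) -> (3.5,6.062) [heading=60, draw]
Final: pos=(3.5,6.062), heading=60, 1 segment(s) drawn

Answer: 3.5 6.062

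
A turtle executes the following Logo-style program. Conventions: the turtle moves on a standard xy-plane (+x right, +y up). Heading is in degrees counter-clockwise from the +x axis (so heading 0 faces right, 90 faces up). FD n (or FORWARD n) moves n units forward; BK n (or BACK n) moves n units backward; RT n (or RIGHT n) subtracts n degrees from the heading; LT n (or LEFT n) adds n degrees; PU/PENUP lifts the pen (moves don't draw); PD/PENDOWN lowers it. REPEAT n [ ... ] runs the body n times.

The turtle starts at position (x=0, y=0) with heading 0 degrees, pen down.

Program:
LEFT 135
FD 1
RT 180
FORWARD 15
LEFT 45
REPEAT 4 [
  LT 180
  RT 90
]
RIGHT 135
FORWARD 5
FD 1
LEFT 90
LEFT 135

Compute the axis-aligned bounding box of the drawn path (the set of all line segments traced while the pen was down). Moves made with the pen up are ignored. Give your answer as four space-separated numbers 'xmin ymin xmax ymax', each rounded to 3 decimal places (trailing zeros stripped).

Executing turtle program step by step:
Start: pos=(0,0), heading=0, pen down
LT 135: heading 0 -> 135
FD 1: (0,0) -> (-0.707,0.707) [heading=135, draw]
RT 180: heading 135 -> 315
FD 15: (-0.707,0.707) -> (9.899,-9.899) [heading=315, draw]
LT 45: heading 315 -> 0
REPEAT 4 [
  -- iteration 1/4 --
  LT 180: heading 0 -> 180
  RT 90: heading 180 -> 90
  -- iteration 2/4 --
  LT 180: heading 90 -> 270
  RT 90: heading 270 -> 180
  -- iteration 3/4 --
  LT 180: heading 180 -> 0
  RT 90: heading 0 -> 270
  -- iteration 4/4 --
  LT 180: heading 270 -> 90
  RT 90: heading 90 -> 0
]
RT 135: heading 0 -> 225
FD 5: (9.899,-9.899) -> (6.364,-13.435) [heading=225, draw]
FD 1: (6.364,-13.435) -> (5.657,-14.142) [heading=225, draw]
LT 90: heading 225 -> 315
LT 135: heading 315 -> 90
Final: pos=(5.657,-14.142), heading=90, 4 segment(s) drawn

Segment endpoints: x in {-0.707, 0, 5.657, 6.364, 9.899}, y in {-14.142, -13.435, -9.899, 0, 0.707}
xmin=-0.707, ymin=-14.142, xmax=9.899, ymax=0.707

Answer: -0.707 -14.142 9.899 0.707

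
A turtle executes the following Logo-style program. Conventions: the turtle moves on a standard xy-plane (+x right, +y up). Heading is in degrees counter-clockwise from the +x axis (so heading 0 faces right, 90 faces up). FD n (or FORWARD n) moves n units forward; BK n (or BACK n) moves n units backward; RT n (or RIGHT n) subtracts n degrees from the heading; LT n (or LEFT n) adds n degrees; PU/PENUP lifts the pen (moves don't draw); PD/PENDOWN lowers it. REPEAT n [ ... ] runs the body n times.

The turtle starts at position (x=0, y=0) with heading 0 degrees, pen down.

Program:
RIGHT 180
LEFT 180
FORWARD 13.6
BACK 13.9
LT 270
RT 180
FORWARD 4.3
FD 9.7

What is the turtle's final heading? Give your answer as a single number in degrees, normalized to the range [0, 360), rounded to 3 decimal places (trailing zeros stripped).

Answer: 90

Derivation:
Executing turtle program step by step:
Start: pos=(0,0), heading=0, pen down
RT 180: heading 0 -> 180
LT 180: heading 180 -> 0
FD 13.6: (0,0) -> (13.6,0) [heading=0, draw]
BK 13.9: (13.6,0) -> (-0.3,0) [heading=0, draw]
LT 270: heading 0 -> 270
RT 180: heading 270 -> 90
FD 4.3: (-0.3,0) -> (-0.3,4.3) [heading=90, draw]
FD 9.7: (-0.3,4.3) -> (-0.3,14) [heading=90, draw]
Final: pos=(-0.3,14), heading=90, 4 segment(s) drawn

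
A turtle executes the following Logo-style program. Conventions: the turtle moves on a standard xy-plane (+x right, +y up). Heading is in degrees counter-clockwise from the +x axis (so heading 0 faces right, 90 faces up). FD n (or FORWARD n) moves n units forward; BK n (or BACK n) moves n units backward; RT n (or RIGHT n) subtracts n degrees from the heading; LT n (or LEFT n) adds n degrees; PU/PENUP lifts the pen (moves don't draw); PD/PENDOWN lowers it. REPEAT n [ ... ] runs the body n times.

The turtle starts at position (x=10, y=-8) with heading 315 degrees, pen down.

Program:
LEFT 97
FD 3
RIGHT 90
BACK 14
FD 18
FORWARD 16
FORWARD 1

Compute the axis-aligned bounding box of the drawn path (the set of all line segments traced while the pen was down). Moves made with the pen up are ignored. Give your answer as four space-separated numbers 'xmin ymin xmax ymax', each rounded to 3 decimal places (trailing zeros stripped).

Executing turtle program step by step:
Start: pos=(10,-8), heading=315, pen down
LT 97: heading 315 -> 52
FD 3: (10,-8) -> (11.847,-5.636) [heading=52, draw]
RT 90: heading 52 -> 322
BK 14: (11.847,-5.636) -> (0.815,2.983) [heading=322, draw]
FD 18: (0.815,2.983) -> (14.999,-8.099) [heading=322, draw]
FD 16: (14.999,-8.099) -> (27.607,-17.949) [heading=322, draw]
FD 1: (27.607,-17.949) -> (28.395,-18.565) [heading=322, draw]
Final: pos=(28.395,-18.565), heading=322, 5 segment(s) drawn

Segment endpoints: x in {0.815, 10, 11.847, 14.999, 27.607, 28.395}, y in {-18.565, -17.949, -8.099, -8, -5.636, 2.983}
xmin=0.815, ymin=-18.565, xmax=28.395, ymax=2.983

Answer: 0.815 -18.565 28.395 2.983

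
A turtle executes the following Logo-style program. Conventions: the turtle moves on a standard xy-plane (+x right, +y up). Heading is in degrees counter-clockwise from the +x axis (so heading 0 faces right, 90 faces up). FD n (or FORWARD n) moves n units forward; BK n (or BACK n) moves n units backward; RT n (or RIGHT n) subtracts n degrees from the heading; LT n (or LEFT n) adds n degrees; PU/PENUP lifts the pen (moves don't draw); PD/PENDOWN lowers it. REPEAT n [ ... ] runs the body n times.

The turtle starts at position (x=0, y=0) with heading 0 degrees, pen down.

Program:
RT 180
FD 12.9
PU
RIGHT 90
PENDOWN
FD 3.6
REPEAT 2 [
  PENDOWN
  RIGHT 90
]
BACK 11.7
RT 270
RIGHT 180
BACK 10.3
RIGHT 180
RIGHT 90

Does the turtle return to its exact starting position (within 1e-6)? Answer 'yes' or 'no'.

Executing turtle program step by step:
Start: pos=(0,0), heading=0, pen down
RT 180: heading 0 -> 180
FD 12.9: (0,0) -> (-12.9,0) [heading=180, draw]
PU: pen up
RT 90: heading 180 -> 90
PD: pen down
FD 3.6: (-12.9,0) -> (-12.9,3.6) [heading=90, draw]
REPEAT 2 [
  -- iteration 1/2 --
  PD: pen down
  RT 90: heading 90 -> 0
  -- iteration 2/2 --
  PD: pen down
  RT 90: heading 0 -> 270
]
BK 11.7: (-12.9,3.6) -> (-12.9,15.3) [heading=270, draw]
RT 270: heading 270 -> 0
RT 180: heading 0 -> 180
BK 10.3: (-12.9,15.3) -> (-2.6,15.3) [heading=180, draw]
RT 180: heading 180 -> 0
RT 90: heading 0 -> 270
Final: pos=(-2.6,15.3), heading=270, 4 segment(s) drawn

Start position: (0, 0)
Final position: (-2.6, 15.3)
Distance = 15.519; >= 1e-6 -> NOT closed

Answer: no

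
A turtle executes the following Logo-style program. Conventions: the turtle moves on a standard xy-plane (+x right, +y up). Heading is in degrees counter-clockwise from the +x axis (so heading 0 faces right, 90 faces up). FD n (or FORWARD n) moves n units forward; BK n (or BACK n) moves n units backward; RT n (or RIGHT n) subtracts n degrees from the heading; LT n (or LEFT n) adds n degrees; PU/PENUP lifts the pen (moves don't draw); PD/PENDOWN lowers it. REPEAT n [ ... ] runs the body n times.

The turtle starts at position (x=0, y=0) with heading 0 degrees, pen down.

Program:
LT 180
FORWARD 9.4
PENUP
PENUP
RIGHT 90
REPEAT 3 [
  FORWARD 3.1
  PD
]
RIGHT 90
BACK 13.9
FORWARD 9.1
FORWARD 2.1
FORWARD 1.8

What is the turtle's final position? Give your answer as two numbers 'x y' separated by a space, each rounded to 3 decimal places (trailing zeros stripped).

Executing turtle program step by step:
Start: pos=(0,0), heading=0, pen down
LT 180: heading 0 -> 180
FD 9.4: (0,0) -> (-9.4,0) [heading=180, draw]
PU: pen up
PU: pen up
RT 90: heading 180 -> 90
REPEAT 3 [
  -- iteration 1/3 --
  FD 3.1: (-9.4,0) -> (-9.4,3.1) [heading=90, move]
  PD: pen down
  -- iteration 2/3 --
  FD 3.1: (-9.4,3.1) -> (-9.4,6.2) [heading=90, draw]
  PD: pen down
  -- iteration 3/3 --
  FD 3.1: (-9.4,6.2) -> (-9.4,9.3) [heading=90, draw]
  PD: pen down
]
RT 90: heading 90 -> 0
BK 13.9: (-9.4,9.3) -> (-23.3,9.3) [heading=0, draw]
FD 9.1: (-23.3,9.3) -> (-14.2,9.3) [heading=0, draw]
FD 2.1: (-14.2,9.3) -> (-12.1,9.3) [heading=0, draw]
FD 1.8: (-12.1,9.3) -> (-10.3,9.3) [heading=0, draw]
Final: pos=(-10.3,9.3), heading=0, 7 segment(s) drawn

Answer: -10.3 9.3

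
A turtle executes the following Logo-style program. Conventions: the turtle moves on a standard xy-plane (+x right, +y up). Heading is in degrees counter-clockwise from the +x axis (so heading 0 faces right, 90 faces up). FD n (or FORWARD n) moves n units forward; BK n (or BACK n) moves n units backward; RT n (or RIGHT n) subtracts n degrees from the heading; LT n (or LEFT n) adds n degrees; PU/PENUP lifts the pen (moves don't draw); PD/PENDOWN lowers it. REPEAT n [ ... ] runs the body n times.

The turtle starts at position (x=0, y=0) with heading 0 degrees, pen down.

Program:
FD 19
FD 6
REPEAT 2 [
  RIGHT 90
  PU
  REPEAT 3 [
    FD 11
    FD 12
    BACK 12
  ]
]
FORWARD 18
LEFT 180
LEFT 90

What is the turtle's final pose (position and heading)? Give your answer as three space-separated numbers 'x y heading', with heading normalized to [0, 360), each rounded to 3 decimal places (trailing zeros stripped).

Executing turtle program step by step:
Start: pos=(0,0), heading=0, pen down
FD 19: (0,0) -> (19,0) [heading=0, draw]
FD 6: (19,0) -> (25,0) [heading=0, draw]
REPEAT 2 [
  -- iteration 1/2 --
  RT 90: heading 0 -> 270
  PU: pen up
  REPEAT 3 [
    -- iteration 1/3 --
    FD 11: (25,0) -> (25,-11) [heading=270, move]
    FD 12: (25,-11) -> (25,-23) [heading=270, move]
    BK 12: (25,-23) -> (25,-11) [heading=270, move]
    -- iteration 2/3 --
    FD 11: (25,-11) -> (25,-22) [heading=270, move]
    FD 12: (25,-22) -> (25,-34) [heading=270, move]
    BK 12: (25,-34) -> (25,-22) [heading=270, move]
    -- iteration 3/3 --
    FD 11: (25,-22) -> (25,-33) [heading=270, move]
    FD 12: (25,-33) -> (25,-45) [heading=270, move]
    BK 12: (25,-45) -> (25,-33) [heading=270, move]
  ]
  -- iteration 2/2 --
  RT 90: heading 270 -> 180
  PU: pen up
  REPEAT 3 [
    -- iteration 1/3 --
    FD 11: (25,-33) -> (14,-33) [heading=180, move]
    FD 12: (14,-33) -> (2,-33) [heading=180, move]
    BK 12: (2,-33) -> (14,-33) [heading=180, move]
    -- iteration 2/3 --
    FD 11: (14,-33) -> (3,-33) [heading=180, move]
    FD 12: (3,-33) -> (-9,-33) [heading=180, move]
    BK 12: (-9,-33) -> (3,-33) [heading=180, move]
    -- iteration 3/3 --
    FD 11: (3,-33) -> (-8,-33) [heading=180, move]
    FD 12: (-8,-33) -> (-20,-33) [heading=180, move]
    BK 12: (-20,-33) -> (-8,-33) [heading=180, move]
  ]
]
FD 18: (-8,-33) -> (-26,-33) [heading=180, move]
LT 180: heading 180 -> 0
LT 90: heading 0 -> 90
Final: pos=(-26,-33), heading=90, 2 segment(s) drawn

Answer: -26 -33 90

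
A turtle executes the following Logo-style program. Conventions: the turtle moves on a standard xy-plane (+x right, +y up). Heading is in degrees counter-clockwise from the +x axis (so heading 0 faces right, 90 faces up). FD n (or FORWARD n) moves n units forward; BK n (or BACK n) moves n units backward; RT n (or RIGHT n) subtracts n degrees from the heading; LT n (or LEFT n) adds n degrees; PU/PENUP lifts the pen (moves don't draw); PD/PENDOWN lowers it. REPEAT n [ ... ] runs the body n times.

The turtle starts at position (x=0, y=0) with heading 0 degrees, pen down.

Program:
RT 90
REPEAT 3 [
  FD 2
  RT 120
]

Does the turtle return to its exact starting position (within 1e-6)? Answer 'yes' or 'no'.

Executing turtle program step by step:
Start: pos=(0,0), heading=0, pen down
RT 90: heading 0 -> 270
REPEAT 3 [
  -- iteration 1/3 --
  FD 2: (0,0) -> (0,-2) [heading=270, draw]
  RT 120: heading 270 -> 150
  -- iteration 2/3 --
  FD 2: (0,-2) -> (-1.732,-1) [heading=150, draw]
  RT 120: heading 150 -> 30
  -- iteration 3/3 --
  FD 2: (-1.732,-1) -> (0,0) [heading=30, draw]
  RT 120: heading 30 -> 270
]
Final: pos=(0,0), heading=270, 3 segment(s) drawn

Start position: (0, 0)
Final position: (0, 0)
Distance = 0; < 1e-6 -> CLOSED

Answer: yes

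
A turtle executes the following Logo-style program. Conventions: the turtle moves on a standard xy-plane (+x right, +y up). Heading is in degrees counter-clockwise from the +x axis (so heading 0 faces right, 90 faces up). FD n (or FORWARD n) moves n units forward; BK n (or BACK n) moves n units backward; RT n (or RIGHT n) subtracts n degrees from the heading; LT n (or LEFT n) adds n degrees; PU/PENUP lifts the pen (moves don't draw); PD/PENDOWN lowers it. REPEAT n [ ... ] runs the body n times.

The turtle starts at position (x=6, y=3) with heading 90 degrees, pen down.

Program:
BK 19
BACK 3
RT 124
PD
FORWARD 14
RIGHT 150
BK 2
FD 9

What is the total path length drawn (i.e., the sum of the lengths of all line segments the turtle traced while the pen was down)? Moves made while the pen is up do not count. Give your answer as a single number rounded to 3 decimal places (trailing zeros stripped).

Answer: 47

Derivation:
Executing turtle program step by step:
Start: pos=(6,3), heading=90, pen down
BK 19: (6,3) -> (6,-16) [heading=90, draw]
BK 3: (6,-16) -> (6,-19) [heading=90, draw]
RT 124: heading 90 -> 326
PD: pen down
FD 14: (6,-19) -> (17.607,-26.829) [heading=326, draw]
RT 150: heading 326 -> 176
BK 2: (17.607,-26.829) -> (19.602,-26.968) [heading=176, draw]
FD 9: (19.602,-26.968) -> (10.624,-26.34) [heading=176, draw]
Final: pos=(10.624,-26.34), heading=176, 5 segment(s) drawn

Segment lengths:
  seg 1: (6,3) -> (6,-16), length = 19
  seg 2: (6,-16) -> (6,-19), length = 3
  seg 3: (6,-19) -> (17.607,-26.829), length = 14
  seg 4: (17.607,-26.829) -> (19.602,-26.968), length = 2
  seg 5: (19.602,-26.968) -> (10.624,-26.34), length = 9
Total = 47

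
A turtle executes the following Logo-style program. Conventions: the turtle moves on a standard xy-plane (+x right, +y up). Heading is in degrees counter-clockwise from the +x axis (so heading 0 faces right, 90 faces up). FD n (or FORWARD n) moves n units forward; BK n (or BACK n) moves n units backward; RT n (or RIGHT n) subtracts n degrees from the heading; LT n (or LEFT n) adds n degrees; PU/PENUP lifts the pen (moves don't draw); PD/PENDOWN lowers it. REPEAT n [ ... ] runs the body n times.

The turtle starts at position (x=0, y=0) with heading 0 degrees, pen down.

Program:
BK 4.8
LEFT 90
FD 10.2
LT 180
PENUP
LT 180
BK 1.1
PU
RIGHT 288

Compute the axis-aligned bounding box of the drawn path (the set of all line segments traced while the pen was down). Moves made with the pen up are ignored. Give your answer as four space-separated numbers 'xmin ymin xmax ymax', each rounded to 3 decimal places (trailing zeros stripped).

Executing turtle program step by step:
Start: pos=(0,0), heading=0, pen down
BK 4.8: (0,0) -> (-4.8,0) [heading=0, draw]
LT 90: heading 0 -> 90
FD 10.2: (-4.8,0) -> (-4.8,10.2) [heading=90, draw]
LT 180: heading 90 -> 270
PU: pen up
LT 180: heading 270 -> 90
BK 1.1: (-4.8,10.2) -> (-4.8,9.1) [heading=90, move]
PU: pen up
RT 288: heading 90 -> 162
Final: pos=(-4.8,9.1), heading=162, 2 segment(s) drawn

Segment endpoints: x in {-4.8, -4.8, 0}, y in {0, 10.2}
xmin=-4.8, ymin=0, xmax=0, ymax=10.2

Answer: -4.8 0 0 10.2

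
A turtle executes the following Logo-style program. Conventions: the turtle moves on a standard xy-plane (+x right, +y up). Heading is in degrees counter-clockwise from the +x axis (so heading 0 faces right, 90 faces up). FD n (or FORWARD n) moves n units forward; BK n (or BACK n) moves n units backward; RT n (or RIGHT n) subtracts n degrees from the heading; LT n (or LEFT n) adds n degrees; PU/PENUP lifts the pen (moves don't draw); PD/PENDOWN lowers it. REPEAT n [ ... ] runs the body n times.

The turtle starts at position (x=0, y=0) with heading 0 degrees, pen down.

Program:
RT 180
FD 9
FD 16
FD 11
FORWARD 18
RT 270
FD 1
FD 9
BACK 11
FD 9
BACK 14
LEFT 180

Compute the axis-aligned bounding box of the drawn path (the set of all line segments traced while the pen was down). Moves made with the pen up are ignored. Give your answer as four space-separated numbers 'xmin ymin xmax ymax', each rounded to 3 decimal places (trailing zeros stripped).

Answer: -54 -10 0 6

Derivation:
Executing turtle program step by step:
Start: pos=(0,0), heading=0, pen down
RT 180: heading 0 -> 180
FD 9: (0,0) -> (-9,0) [heading=180, draw]
FD 16: (-9,0) -> (-25,0) [heading=180, draw]
FD 11: (-25,0) -> (-36,0) [heading=180, draw]
FD 18: (-36,0) -> (-54,0) [heading=180, draw]
RT 270: heading 180 -> 270
FD 1: (-54,0) -> (-54,-1) [heading=270, draw]
FD 9: (-54,-1) -> (-54,-10) [heading=270, draw]
BK 11: (-54,-10) -> (-54,1) [heading=270, draw]
FD 9: (-54,1) -> (-54,-8) [heading=270, draw]
BK 14: (-54,-8) -> (-54,6) [heading=270, draw]
LT 180: heading 270 -> 90
Final: pos=(-54,6), heading=90, 9 segment(s) drawn

Segment endpoints: x in {-54, -54, -36, -25, -9, 0}, y in {-10, -8, -1, 0, 0, 0, 0, 0, 1, 6}
xmin=-54, ymin=-10, xmax=0, ymax=6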